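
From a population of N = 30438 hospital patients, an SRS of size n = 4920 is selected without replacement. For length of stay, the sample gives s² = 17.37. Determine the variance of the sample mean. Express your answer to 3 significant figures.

Under SRS without replacement, Var(ȳ) = (1 − f)·s²/n with f = n/N = 4920/30438 = 0.16164006.
Var(ȳ) = (1 − 0.16164006)·17.37/4920 = 0.83835994·0.0035304878 = 0.0029598196.

0.00296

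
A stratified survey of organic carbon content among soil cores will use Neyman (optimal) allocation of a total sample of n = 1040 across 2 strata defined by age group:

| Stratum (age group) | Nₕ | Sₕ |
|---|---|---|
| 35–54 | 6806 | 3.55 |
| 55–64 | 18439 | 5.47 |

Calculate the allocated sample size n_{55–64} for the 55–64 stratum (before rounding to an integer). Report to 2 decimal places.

Neyman allocation: nₕ = n·NₕSₕ / Σⱼ NⱼSⱼ.
Σ NⱼSⱼ = 6806·3.55 + 18439·5.47 = 125022.63.
n_{55–64} = 1040·18439·5.47 / 125022.63 = 839.01.

839.01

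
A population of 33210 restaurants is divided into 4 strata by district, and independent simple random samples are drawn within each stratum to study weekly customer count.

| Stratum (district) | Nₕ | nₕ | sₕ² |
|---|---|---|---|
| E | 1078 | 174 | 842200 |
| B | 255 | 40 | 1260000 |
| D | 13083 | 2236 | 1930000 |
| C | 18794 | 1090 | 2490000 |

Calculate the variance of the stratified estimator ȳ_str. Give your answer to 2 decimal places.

Var(ȳ_str) = Σₕ Wₕ²(1 − fₕ)sₕ²/nₕ with Wₕ = Nₕ/N, N = 33210.
E: Wₕ = 0.03246010; term = 0.03246010²·(1 − 0.16141002)·842200/174 = 4.2767654.
B: Wₕ = 0.00767841; term = 0.00767841²·(1 − 0.15686275)·1260000/40 = 1.5658546.
D: Wₕ = 0.39394761; term = 0.39394761²·(1 − 0.17090881)·1930000/2236 = 111.06181.
C: Wₕ = 0.56591388; term = 0.56591388²·(1 − 0.05799723)·2490000/1090 = 689.16898.
Sum = 806.07341.

806.07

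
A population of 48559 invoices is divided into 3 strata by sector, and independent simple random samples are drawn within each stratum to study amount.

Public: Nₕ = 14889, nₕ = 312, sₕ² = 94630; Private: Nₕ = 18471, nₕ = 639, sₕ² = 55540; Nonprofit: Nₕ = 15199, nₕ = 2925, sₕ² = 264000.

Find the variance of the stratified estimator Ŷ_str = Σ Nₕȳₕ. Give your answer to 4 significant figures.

1.113 × 10^11

Var(Ŷ_str) = Σₕ Nₕ²(1 − fₕ)sₕ²/nₕ.
Public: 14889²·(1 − 312/14889)·94630/312 = 6.5827586 × 10^10.
Private: 18471²·(1 − 639/18471)·55540/639 = 2.8628295 × 10^10.
Nonprofit: 15199²·(1 − 2925/15199)·264000/2925 = 1.6837561 × 10^10.
Sum = 1.1129344 × 10^11.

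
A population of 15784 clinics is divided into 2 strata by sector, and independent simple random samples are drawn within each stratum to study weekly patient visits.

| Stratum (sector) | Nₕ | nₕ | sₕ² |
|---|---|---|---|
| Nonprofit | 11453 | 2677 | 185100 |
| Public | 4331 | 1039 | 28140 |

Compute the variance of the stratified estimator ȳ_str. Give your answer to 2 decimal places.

Var(ȳ_str) = Σₕ Wₕ²(1 − fₕ)sₕ²/nₕ with Wₕ = Nₕ/N, N = 15784.
Nonprofit: Wₕ = 0.72560821; term = 0.72560821²·(1 − 0.23373789)·185100/2677 = 27.895862.
Public: Wₕ = 0.27439179; term = 0.27439179²·(1 − 0.23989841)·28140/1039 = 1.5499669.
Sum = 29.445829.

29.45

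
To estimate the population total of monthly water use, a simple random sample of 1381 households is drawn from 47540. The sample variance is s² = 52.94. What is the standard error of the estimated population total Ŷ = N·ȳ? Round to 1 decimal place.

9171.8

Var(Ŷ) = N²·Var(ȳ) = N²·(1 − n/N)·s²/n.
f = 1381/47540 = 0.02904922; Var(ȳ) = 0.97095078·52.94/1381 = 0.037220952.
Var(Ŷ) = 47540² · 0.037220952 = 8.4121272 × 10^7.
SE(Ŷ) = √(8.4121272 × 10^7) = 9171.8.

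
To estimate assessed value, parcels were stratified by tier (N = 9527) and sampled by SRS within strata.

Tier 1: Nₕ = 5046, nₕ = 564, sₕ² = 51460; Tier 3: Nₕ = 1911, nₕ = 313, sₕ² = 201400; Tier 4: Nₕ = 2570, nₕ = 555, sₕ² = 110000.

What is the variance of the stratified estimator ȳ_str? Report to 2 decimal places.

55.69

Var(ȳ_str) = Σₕ Wₕ²(1 − fₕ)sₕ²/nₕ with Wₕ = Nₕ/N, N = 9527.
Tier 1: Wₕ = 0.52965257; term = 0.52965257²·(1 − 0.11177170)·51460/564 = 22.73513.
Tier 3: Wₕ = 0.20058780; term = 0.20058780²·(1 − 0.16378859)·201400/313 = 21.649121.
Tier 4: Wₕ = 0.26975963; term = 0.26975963²·(1 − 0.21595331)·110000/555 = 11.308254.
Sum = 55.692505.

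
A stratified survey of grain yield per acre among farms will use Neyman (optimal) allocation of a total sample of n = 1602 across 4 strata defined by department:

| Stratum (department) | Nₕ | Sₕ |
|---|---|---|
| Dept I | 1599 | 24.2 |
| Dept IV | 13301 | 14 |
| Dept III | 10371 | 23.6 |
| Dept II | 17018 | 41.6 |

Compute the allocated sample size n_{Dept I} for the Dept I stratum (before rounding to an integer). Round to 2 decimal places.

Neyman allocation: nₕ = n·NₕSₕ / Σⱼ NⱼSⱼ.
Σ NⱼSⱼ = 1599·24.2 + 13301·14 + 10371·23.6 + 17018·41.6 = 1.1776142 × 10^6.
n_{Dept I} = 1602·1599·24.2 / (1.1776142 × 10^6) = 52.64.

52.64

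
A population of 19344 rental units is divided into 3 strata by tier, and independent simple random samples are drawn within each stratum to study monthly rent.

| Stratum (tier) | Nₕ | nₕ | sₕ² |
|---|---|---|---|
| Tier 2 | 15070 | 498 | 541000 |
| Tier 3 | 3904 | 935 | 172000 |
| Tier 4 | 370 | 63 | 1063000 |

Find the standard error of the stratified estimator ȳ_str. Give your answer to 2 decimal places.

Var(ȳ_str) = Σₕ Wₕ²(1 − fₕ)sₕ²/nₕ with Wₕ = Nₕ/N, N = 19344.
Tier 2: Wₕ = 0.77905294; term = 0.77905294²·(1 − 0.03304579)·541000/498 = 637.54049.
Tier 3: Wₕ = 0.20181969; term = 0.20181969²·(1 − 0.23949795)·172000/935 = 5.6982864.
Tier 4: Wₕ = 0.01912738; term = 0.01912738²·(1 − 0.17027027)·1063000/63 = 5.1220079.
Sum = 648.36078.
SE = √(648.36078) = 25.46.

25.46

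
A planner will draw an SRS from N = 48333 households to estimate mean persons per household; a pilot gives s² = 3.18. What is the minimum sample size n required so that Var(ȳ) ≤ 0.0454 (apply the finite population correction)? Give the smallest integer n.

70

Without fpc, n₀ = s²/D = 3.18/0.0454 = 70.0441.
With fpc, (1 − n/N)·s²/n ≤ D requires n ≥ n₀/(1 + n₀/N) = 70.0441/(1 + 70.0441/48333) = 69.9427.
Rounding up, n = 70.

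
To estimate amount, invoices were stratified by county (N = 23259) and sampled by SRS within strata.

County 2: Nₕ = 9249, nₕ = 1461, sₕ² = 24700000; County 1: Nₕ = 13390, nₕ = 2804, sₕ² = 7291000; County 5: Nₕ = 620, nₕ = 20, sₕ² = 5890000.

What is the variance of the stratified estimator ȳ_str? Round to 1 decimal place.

Var(ȳ_str) = Σₕ Wₕ²(1 − fₕ)sₕ²/nₕ with Wₕ = Nₕ/N, N = 23259.
County 2: Wₕ = 0.39765252; term = 0.39765252²·(1 − 0.15796302)·24700000/1461 = 2251.0512.
County 1: Wₕ = 0.57569113; term = 0.57569113²·(1 − 0.20941001)·7291000/2804 = 681.30171.
County 5: Wₕ = 0.02665635; term = 0.02665635²·(1 − 0.03225806)·5890000/20 = 202.50985.
Sum = 3134.8628.

3134.9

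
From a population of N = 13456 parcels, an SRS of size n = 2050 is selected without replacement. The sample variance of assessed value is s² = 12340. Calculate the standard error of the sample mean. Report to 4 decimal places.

Under SRS without replacement, Var(ȳ) = (1 − f)·s²/n with f = n/N = 2050/13456 = 0.15234839.
Var(ȳ) = (1 − 0.15234839)·12340/2050 = 0.84765161·6.0195122 = 5.1024492.
SE(ȳ) = √(5.1024492) = 2.2589.

2.2589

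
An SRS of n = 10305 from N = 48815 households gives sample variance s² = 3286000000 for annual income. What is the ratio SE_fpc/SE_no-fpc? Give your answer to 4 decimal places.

0.8882

f = n/N = 10305/48815 = 0.21110314.
SE_no-fpc = √(s²/n) = 564.68959; SE_fpc = √((1−f)s²/n) = 501.55654.
Ratio = √(1−f) = 0.88819866.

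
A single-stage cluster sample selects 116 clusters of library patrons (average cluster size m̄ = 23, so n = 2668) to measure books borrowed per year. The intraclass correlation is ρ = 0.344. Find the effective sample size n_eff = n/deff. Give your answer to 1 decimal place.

311.4

deff = 1 + (23 − 1)·0.344 = 1 + 7.568 = 8.568.
n_eff = 2668 / 8.568 = 311.4.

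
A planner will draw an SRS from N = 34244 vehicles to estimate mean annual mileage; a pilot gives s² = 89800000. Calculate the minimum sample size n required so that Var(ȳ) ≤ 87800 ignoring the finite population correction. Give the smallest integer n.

1023

Without fpc, n₀ = s²/D = 89800000/87800 = 1022.7790.
Rounding up, n = 1023.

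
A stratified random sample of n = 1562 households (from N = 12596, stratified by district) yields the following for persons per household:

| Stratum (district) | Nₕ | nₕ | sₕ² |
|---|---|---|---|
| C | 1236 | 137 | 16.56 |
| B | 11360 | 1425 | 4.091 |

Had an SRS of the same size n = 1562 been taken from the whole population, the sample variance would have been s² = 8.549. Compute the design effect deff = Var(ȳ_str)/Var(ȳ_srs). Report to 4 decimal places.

0.6418

Var(ȳ_str) = Σ Wₕ²(1−fₕ)sₕ²/nₕ with Wₕ = Nₕ/12596:
  C: (1236/12596)²·(1−137/1236)·16.56/137 = 0.0010348815
  B: (11360/12596)²·(1−1425/11360)·4.091/1425 = 0.002042187
  → Var(ȳ_str) = 0.0030770685.
Var(ȳ_srs) = (1 − 1562/12596)·8.549/1562 = 0.0047944039.
deff = 0.0030770685 / 0.0047944039 = 0.6418.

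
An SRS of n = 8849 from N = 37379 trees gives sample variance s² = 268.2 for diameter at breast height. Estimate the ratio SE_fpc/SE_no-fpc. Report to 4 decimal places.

f = n/N = 8849/37379 = 0.23673721.
SE_no-fpc = √(s²/n) = 0.17409339; SE_fpc = √((1−f)s²/n) = 0.15209654.
Ratio = √(1−f) = 0.87364913.

0.8736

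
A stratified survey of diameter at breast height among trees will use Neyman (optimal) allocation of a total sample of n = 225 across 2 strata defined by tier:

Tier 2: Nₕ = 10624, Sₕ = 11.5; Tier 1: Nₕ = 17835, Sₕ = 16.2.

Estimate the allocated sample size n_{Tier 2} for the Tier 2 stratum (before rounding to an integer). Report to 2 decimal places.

66.87

Neyman allocation: nₕ = n·NₕSₕ / Σⱼ NⱼSⱼ.
Σ NⱼSⱼ = 10624·11.5 + 17835·16.2 = 411103.
n_{Tier 2} = 225·10624·11.5 / 411103 = 66.87.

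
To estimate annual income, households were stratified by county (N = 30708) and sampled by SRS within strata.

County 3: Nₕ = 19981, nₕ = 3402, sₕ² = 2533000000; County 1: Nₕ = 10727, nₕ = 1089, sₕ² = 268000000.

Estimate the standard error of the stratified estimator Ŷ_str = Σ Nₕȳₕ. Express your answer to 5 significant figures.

1.6495 × 10^7

Var(Ŷ_str) = Σₕ Nₕ²(1 − fₕ)sₕ²/nₕ.
County 3: 19981²·(1 − 3402/19981)·2533000000/3402 = 2.4664734 × 10^14.
County 1: 10727²·(1 − 1089/10727)·268000000/1089 = 2.5443223 × 10^13.
Sum = 2.7209056 × 10^14.
SE = √(2.7209056 × 10^14) = 1.6495 × 10^7.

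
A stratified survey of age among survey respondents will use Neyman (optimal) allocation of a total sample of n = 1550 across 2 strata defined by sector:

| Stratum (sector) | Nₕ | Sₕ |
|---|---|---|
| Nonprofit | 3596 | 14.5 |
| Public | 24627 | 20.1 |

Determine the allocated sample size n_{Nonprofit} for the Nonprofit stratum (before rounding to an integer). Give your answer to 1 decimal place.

Neyman allocation: nₕ = n·NₕSₕ / Σⱼ NⱼSⱼ.
Σ NⱼSⱼ = 3596·14.5 + 24627·20.1 = 547144.7.
n_{Nonprofit} = 1550·3596·14.5 / 547144.7 = 147.7.

147.7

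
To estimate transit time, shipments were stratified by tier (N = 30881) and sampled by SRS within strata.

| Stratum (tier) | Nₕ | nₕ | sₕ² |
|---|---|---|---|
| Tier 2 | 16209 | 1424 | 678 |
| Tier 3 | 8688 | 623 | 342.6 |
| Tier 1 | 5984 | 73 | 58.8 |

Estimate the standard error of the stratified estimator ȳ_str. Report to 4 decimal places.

0.4358

Var(ȳ_str) = Σₕ Wₕ²(1 − fₕ)sₕ²/nₕ with Wₕ = Nₕ/N, N = 30881.
Tier 2: Wₕ = 0.52488585; term = 0.52488585²·(1 − 0.08785243)·678/1424 = 0.11965051.
Tier 3: Wₕ = 0.28133804; term = 0.28133804²·(1 − 0.07170810)·342.6/623 = 0.040405528.
Tier 1: Wₕ = 0.19377611; term = 0.19377611²·(1 − 0.01219920)·58.8/73 = 0.029876127.
Sum = 0.18993217.
SE = √(0.18993217) = 0.4358.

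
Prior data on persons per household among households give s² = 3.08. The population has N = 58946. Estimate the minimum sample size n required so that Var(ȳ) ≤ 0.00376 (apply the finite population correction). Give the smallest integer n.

Without fpc, n₀ = s²/D = 3.08/0.00376 = 819.1489.
With fpc, (1 − n/N)·s²/n ≤ D requires n ≥ n₀/(1 + n₀/N) = 819.1489/(1 + 819.1489/58946) = 807.9215.
Rounding up, n = 808.

808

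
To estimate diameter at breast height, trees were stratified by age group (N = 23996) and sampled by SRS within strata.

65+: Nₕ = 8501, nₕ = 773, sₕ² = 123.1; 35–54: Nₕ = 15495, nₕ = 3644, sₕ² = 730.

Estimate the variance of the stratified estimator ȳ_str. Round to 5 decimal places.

Var(ȳ_str) = Σₕ Wₕ²(1 − fₕ)sₕ²/nₕ with Wₕ = Nₕ/N, N = 23996.
65+: Wₕ = 0.35426738; term = 0.35426738²·(1 − 0.09093048)·123.1/773 = 0.018169291.
35–54: Wₕ = 0.64573262; term = 0.64573262²·(1 − 0.23517264)·730/3644 = 0.063887128.
Sum = 0.082056419.

0.08206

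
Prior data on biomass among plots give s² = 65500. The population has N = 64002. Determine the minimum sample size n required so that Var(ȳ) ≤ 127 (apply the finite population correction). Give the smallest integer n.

Without fpc, n₀ = s²/D = 65500/127 = 515.7480.
With fpc, (1 − n/N)·s²/n ≤ D requires n ≥ n₀/(1 + n₀/N) = 515.7480/(1 + 515.7480/64002) = 511.6252.
Rounding up, n = 512.

512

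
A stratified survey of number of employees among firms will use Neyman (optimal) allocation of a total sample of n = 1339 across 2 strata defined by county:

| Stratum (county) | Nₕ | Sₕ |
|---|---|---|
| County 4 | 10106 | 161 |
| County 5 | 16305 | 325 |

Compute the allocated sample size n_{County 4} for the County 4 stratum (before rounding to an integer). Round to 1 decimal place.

314.6

Neyman allocation: nₕ = n·NₕSₕ / Σⱼ NⱼSⱼ.
Σ NⱼSⱼ = 10106·161 + 16305·325 = 6.926191 × 10^6.
n_{County 4} = 1339·10106·161 / (6.926191 × 10^6) = 314.6.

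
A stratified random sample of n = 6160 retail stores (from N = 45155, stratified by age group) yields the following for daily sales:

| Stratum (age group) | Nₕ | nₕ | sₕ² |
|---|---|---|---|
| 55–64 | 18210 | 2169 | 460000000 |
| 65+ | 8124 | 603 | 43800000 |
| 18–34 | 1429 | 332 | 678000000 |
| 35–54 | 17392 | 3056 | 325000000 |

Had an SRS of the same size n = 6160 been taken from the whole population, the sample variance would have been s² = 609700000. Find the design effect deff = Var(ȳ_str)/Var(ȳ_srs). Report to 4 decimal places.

0.5514

Var(ȳ_str) = Σ Wₕ²(1−fₕ)sₕ²/nₕ with Wₕ = Nₕ/45155:
  55–64: (18210/45155)²·(1−2169/18210)·460000000/2169 = 30382.812
  65+: (8124/45155)²·(1−603/8124)·43800000/603 = 2176.6601
  18–34: (1429/45155)²·(1−332/1429)·678000000/332 = 1570.0691
  35–54: (17392/45155)²·(1−3056/17392)·325000000/3056 = 13004.565
  → Var(ȳ_str) = 47134.106.
Var(ȳ_srs) = (1 − 6160/45155)·609700000/6160 = 85474.892.
deff = 47134.106 / 85474.892 = 0.5514.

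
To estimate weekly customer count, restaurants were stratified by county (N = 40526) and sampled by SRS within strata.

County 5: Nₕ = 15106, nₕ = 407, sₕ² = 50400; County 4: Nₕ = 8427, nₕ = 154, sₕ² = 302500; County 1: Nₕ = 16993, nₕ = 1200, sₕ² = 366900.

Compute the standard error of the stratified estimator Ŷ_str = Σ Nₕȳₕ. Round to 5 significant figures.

Var(Ŷ_str) = Σₕ Nₕ²(1 − fₕ)sₕ²/nₕ.
County 5: 15106²·(1 − 407/15106)·50400/407 = 2.7496246 × 10^10.
County 4: 8427²·(1 − 154/8427)·302500/154 = 1.3694326 × 10^11.
County 1: 16993²·(1 − 1200/16993)·366900/1200 = 8.2054265 × 10^10.
Sum = 2.4649377 × 10^11.
SE = √(2.4649377 × 10^11) = 496480.

496480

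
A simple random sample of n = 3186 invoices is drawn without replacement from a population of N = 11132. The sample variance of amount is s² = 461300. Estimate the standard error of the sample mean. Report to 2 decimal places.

10.17

Under SRS without replacement, Var(ȳ) = (1 − f)·s²/n with f = n/N = 3186/11132 = 0.28620194.
Var(ȳ) = (1 − 0.28620194)·461300/3186 = 0.71379806·144.7897 = 103.35061.
SE(ȳ) = √(103.35061) = 10.17.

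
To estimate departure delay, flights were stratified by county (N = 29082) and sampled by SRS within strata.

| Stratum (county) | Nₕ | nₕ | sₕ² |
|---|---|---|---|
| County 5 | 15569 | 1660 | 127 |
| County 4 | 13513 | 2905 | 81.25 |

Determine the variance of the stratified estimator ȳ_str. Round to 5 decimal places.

Var(ȳ_str) = Σₕ Wₕ²(1 − fₕ)sₕ²/nₕ with Wₕ = Nₕ/N, N = 29082.
County 5: Wₕ = 0.53534833; term = 0.53534833²·(1 − 0.10662213)·127/1660 = 0.019588614.
County 4: Wₕ = 0.46465167; term = 0.46465167²·(1 − 0.21497817)·81.25/2905 = 0.004740389.
Sum = 0.024329003.

0.02433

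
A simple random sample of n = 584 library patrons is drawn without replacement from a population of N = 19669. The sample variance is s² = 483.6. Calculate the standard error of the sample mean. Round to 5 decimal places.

Under SRS without replacement, Var(ȳ) = (1 − f)·s²/n with f = n/N = 584/19669 = 0.02969139.
Var(ȳ) = (1 − 0.02969139)·483.6/584 = 0.97030861·0.82808219 = 0.80349528.
SE(ȳ) = √(0.80349528) = 0.89638.

0.89638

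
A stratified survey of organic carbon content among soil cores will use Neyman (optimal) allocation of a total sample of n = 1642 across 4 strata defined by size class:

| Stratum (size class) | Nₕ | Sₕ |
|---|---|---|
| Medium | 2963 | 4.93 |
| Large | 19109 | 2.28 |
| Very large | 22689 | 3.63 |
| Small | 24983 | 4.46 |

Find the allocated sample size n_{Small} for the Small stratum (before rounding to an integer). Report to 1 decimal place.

Neyman allocation: nₕ = n·NₕSₕ / Σⱼ NⱼSⱼ.
Σ NⱼSⱼ = 2963·4.93 + 19109·2.28 + 22689·3.63 + 24983·4.46 = 251961.36.
n_{Small} = 1642·24983·4.46 / 251961.36 = 726.1.

726.1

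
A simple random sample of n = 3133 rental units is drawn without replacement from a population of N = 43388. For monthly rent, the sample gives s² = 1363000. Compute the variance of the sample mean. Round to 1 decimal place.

403.6

Under SRS without replacement, Var(ȳ) = (1 − f)·s²/n with f = n/N = 3133/43388 = 0.07220891.
Var(ȳ) = (1 − 0.07220891)·1363000/3133 = 0.92779109·435.04628 = 403.63207.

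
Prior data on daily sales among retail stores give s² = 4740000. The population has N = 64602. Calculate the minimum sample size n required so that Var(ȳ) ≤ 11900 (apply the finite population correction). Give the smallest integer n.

396

Without fpc, n₀ = s²/D = 4740000/11900 = 398.3193.
With fpc, (1 − n/N)·s²/n ≤ D requires n ≥ n₀/(1 + n₀/N) = 398.3193/(1 + 398.3193/64602) = 395.8784.
Rounding up, n = 396.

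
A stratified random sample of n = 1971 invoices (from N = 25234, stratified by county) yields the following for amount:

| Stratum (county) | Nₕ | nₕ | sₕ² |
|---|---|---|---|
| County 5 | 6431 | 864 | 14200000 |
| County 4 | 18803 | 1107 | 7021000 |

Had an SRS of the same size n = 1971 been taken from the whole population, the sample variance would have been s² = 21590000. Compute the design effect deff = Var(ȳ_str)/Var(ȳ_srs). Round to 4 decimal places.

Var(ȳ_str) = Σ Wₕ²(1−fₕ)sₕ²/nₕ with Wₕ = Nₕ/25234:
  County 5: (6431/25234)²·(1−864/6431)·14200000/864 = 924.06418
  County 4: (18803/25234)²·(1−1107/18803)·7021000/1107 = 3314.2206
  → Var(ȳ_str) = 4238.2848.
Var(ȳ_srs) = (1 − 1971/25234)·21590000/1971 = 10098.239.
deff = 4238.2848 / 10098.239 = 0.4197.

0.4197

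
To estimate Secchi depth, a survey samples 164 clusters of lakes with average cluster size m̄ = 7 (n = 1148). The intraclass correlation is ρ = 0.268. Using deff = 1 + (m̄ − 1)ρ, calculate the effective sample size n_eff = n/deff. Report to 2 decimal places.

440.18

deff = 1 + (7 − 1)·0.268 = 1 + 1.608 = 2.608.
n_eff = 1148 / 2.608 = 440.18.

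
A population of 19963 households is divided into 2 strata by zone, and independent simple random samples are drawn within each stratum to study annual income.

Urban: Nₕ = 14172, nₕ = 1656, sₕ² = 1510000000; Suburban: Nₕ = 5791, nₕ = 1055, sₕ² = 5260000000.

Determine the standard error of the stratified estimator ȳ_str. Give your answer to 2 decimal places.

865.43

Var(ȳ_str) = Σₕ Wₕ²(1 − fₕ)sₕ²/nₕ with Wₕ = Nₕ/N, N = 19963.
Urban: Wₕ = 0.70991334; term = 0.70991334²·(1 − 0.11685013)·1510000000/1656 = 405846.4.
Suburban: Wₕ = 0.29008666; term = 0.29008666²·(1 − 0.18217924)·5260000000/1055 = 343120.71.
Sum = 748967.11.
SE = √(748967.11) = 865.43.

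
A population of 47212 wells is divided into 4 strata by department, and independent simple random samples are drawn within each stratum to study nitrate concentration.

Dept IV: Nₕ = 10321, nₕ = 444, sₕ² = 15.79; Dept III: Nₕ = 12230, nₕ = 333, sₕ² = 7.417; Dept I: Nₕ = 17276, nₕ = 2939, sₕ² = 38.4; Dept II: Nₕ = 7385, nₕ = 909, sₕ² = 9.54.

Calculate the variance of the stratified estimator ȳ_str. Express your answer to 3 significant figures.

0.00476

Var(ȳ_str) = Σₕ Wₕ²(1 − fₕ)sₕ²/nₕ with Wₕ = Nₕ/N, N = 47212.
Dept IV: Wₕ = 0.21860968; term = 0.21860968²·(1 − 0.04301909)·15.79/444 = 0.0016264518.
Dept III: Wₕ = 0.25904431; term = 0.25904431²·(1 − 0.02722813)·7.417/333 = 0.0014539289.
Dept I: Wₕ = 0.36592392; term = 0.36592392²·(1 − 0.17012040)·38.4/2939 = 0.001451872.
Dept II: Wₕ = 0.15642210; term = 0.15642210²·(1 − 0.12308734)·9.54/909 = 2.2518374 × 10^-4.
Sum = 0.0047574364.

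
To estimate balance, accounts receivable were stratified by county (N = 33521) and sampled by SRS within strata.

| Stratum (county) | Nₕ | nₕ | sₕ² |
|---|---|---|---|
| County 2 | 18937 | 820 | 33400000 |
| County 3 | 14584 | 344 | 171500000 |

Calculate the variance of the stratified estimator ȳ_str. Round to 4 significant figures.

Var(ȳ_str) = Σₕ Wₕ²(1 − fₕ)sₕ²/nₕ with Wₕ = Nₕ/N, N = 33521.
County 2: Wₕ = 0.56492945; term = 0.56492945²·(1 − 0.04330147)·33400000/820 = 12436.442.
County 3: Wₕ = 0.43507055; term = 0.43507055²·(1 − 0.02358749)·171500000/344 = 92142.161.
Sum = 104578.6.

104600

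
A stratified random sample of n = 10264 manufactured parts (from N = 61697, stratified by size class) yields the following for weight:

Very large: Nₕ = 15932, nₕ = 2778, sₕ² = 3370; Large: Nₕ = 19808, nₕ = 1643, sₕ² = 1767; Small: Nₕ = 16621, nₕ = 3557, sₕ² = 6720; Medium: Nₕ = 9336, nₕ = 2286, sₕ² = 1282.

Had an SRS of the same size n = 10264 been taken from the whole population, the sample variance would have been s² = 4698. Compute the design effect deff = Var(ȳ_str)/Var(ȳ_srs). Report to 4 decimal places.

0.7493

Var(ȳ_str) = Σ Wₕ²(1−fₕ)sₕ²/nₕ with Wₕ = Nₕ/61697:
  Very large: (15932/61697)²·(1−2778/15932)·3370/2778 = 0.066787887
  Large: (19808/61697)²·(1−1643/19808)·1767/1643 = 0.10165925
  Small: (16621/61697)²·(1−3557/16621)·6720/3557 = 0.1077682
  Medium: (9336/61697)²·(1−2286/9336)·1282/2286 = 0.0096969167
  → Var(ȳ_str) = 0.28591225.
Var(ȳ_srs) = (1 − 10264/61697)·4698/10264 = 0.38156996.
deff = 0.28591225 / 0.38156996 = 0.7493.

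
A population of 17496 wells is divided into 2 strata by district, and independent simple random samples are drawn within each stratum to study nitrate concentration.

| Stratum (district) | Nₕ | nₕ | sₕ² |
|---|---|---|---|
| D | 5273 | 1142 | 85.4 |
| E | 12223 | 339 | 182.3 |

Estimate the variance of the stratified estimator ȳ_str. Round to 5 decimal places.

0.26050

Var(ȳ_str) = Σₕ Wₕ²(1 − fₕ)sₕ²/nₕ with Wₕ = Nₕ/N, N = 17496.
D: Wₕ = 0.30138317; term = 0.30138317²·(1 − 0.21657500)·85.4/1142 = 0.0053214158.
E: Wₕ = 0.69861683; term = 0.69861683²·(1 − 0.02773460)·182.3/339 = 0.25518191.
Sum = 0.26050333.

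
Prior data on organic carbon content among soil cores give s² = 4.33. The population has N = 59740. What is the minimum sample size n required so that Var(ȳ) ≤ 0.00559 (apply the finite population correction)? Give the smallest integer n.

765

Without fpc, n₀ = s²/D = 4.33/0.00559 = 774.5975.
With fpc, (1 − n/N)·s²/n ≤ D requires n ≥ n₀/(1 + n₀/N) = 774.5975/(1 + 774.5975/59740) = 764.6825.
Rounding up, n = 765.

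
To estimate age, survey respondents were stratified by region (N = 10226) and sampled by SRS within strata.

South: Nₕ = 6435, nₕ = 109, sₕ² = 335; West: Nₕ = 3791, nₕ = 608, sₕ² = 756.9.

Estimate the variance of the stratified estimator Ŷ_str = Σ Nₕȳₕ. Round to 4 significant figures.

Var(Ŷ_str) = Σₕ Nₕ²(1 − fₕ)sₕ²/nₕ.
South: 6435²·(1 − 109/6435)·335/109 = 1.2511116 × 10^8.
West: 3791²·(1 − 608/3791)·756.9/608 = 1.5021917 × 10^7.
Sum = 1.4013308 × 10^8.

1.401 × 10^8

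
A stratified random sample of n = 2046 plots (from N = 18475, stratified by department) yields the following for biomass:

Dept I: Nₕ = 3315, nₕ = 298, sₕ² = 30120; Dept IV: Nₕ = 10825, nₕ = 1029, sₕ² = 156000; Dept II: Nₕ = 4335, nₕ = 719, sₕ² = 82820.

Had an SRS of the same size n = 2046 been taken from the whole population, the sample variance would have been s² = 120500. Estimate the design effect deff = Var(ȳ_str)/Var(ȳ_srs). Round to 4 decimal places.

1.0569

Var(ȳ_str) = Σ Wₕ²(1−fₕ)sₕ²/nₕ with Wₕ = Nₕ/18475:
  Dept I: (3315/18475)²·(1−298/3315)·30120/298 = 2.9616153
  Dept IV: (10825/18475)²·(1−1029/10825)·156000/1029 = 47.099577
  Dept II: (4335/18475)²·(1−719/4335)·82820/719 = 5.2899914
  → Var(ȳ_str) = 55.351184.
Var(ȳ_srs) = (1 − 2046/18475)·120500/2046 = 52.373078.
deff = 55.351184 / 52.373078 = 1.0569.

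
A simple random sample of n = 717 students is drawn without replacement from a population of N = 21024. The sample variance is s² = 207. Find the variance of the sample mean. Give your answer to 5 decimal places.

0.27886

Under SRS without replacement, Var(ȳ) = (1 − f)·s²/n with f = n/N = 717/21024 = 0.03410388.
Var(ȳ) = (1 − 0.03410388)·207/717 = 0.96589612·0.28870293 = 0.27885704.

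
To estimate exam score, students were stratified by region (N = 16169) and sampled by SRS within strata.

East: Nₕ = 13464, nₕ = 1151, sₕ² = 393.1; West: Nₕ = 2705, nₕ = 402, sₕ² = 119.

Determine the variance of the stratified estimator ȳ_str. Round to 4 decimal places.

0.2236

Var(ȳ_str) = Σₕ Wₕ²(1 − fₕ)sₕ²/nₕ with Wₕ = Nₕ/N, N = 16169.
East: Wₕ = 0.83270456; term = 0.83270456²·(1 − 0.08548723)·393.1/1151 = 0.21657054.
West: Wₕ = 0.16729544; term = 0.16729544²·(1 − 0.14861368)·119/402 = 0.0070536807.
Sum = 0.22362422.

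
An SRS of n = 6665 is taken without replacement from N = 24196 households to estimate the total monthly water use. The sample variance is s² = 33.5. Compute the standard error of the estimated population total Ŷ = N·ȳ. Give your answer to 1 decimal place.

1460.1

Var(Ŷ) = N²·Var(ȳ) = N²·(1 − n/N)·s²/n.
f = 6665/24196 = 0.27545875; Var(ȳ) = 0.72454125·33.5/6665 = 0.0036417302.
Var(Ŷ) = 24196² · 0.0036417302 = 2.1320379 × 10^6.
SE(Ŷ) = √(2.1320379 × 10^6) = 1460.1.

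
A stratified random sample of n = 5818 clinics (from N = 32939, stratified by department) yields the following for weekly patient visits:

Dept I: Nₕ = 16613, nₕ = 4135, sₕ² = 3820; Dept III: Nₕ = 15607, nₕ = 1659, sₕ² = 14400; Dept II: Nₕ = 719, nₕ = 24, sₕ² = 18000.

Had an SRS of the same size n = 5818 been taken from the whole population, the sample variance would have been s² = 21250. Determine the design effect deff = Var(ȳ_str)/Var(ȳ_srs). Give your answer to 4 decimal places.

Var(ȳ_str) = Σ Wₕ²(1−fₕ)sₕ²/nₕ with Wₕ = Nₕ/32939:
  Dept I: (16613/32939)²·(1−4135/16613)·3820/4135 = 0.17650624
  Dept III: (15607/32939)²·(1−1659/15607)·14400/1659 = 1.7415127
  Dept II: (719/32939)²·(1−24/719)·18000/24 = 0.3454253
  → Var(ȳ_str) = 2.2634442.
Var(ȳ_srs) = (1 − 5818/32939)·21250/5818 = 3.007326.
deff = 2.2634442 / 3.007326 = 0.7526.

0.7526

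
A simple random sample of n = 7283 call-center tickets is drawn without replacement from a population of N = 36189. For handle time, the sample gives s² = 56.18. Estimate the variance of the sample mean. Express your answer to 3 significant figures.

Under SRS without replacement, Var(ȳ) = (1 − f)·s²/n with f = n/N = 7283/36189 = 0.20124900.
Var(ȳ) = (1 − 0.20124900)·56.18/7283 = 0.79875100·0.0077138542 = 0.0061614488.

0.00616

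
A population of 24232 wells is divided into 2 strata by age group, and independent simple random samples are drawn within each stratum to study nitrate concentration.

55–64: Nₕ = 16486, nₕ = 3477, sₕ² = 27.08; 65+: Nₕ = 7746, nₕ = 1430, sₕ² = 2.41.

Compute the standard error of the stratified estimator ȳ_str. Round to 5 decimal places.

0.05464

Var(ȳ_str) = Σₕ Wₕ²(1 − fₕ)sₕ²/nₕ with Wₕ = Nₕ/N, N = 24232.
55–64: Wₕ = 0.68034005; term = 0.68034005²·(1 − 0.21090622)·27.08/3477 = 0.0028446226.
65+: Wₕ = 0.31965995; term = 0.31965995²·(1 − 0.18461141)·2.41/1430 = 1.4041778 × 10^-4.
Sum = 0.0029850404.
SE = √(0.0029850404) = 0.05464.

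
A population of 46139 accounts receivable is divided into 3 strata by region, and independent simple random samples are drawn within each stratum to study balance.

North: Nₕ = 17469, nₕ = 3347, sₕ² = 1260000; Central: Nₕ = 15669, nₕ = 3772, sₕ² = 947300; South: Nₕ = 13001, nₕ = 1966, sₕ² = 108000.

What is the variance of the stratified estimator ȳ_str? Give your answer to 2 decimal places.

69.32

Var(ȳ_str) = Σₕ Wₕ²(1 − fₕ)sₕ²/nₕ with Wₕ = Nₕ/N, N = 46139.
North: Wₕ = 0.37861679; term = 0.37861679²·(1 − 0.19159654)·1260000/3347 = 43.625732.
Central: Wₕ = 0.33960424; term = 0.33960424²·(1 − 0.24073010)·947300/3772 = 21.991672.
South: Wₕ = 0.28177897; term = 0.28177897²·(1 − 0.15121914)·108000/1966 = 3.7021412.
Sum = 69.319545.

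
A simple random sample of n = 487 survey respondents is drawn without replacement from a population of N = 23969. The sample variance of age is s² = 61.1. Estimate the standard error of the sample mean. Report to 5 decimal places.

Under SRS without replacement, Var(ȳ) = (1 − f)·s²/n with f = n/N = 487/23969 = 0.02031791.
Var(ȳ) = (1 − 0.02031791)·61.1/487 = 0.97968209·0.12546201 = 0.12291289.
SE(ȳ) = √(0.12291289) = 0.35059.

0.35059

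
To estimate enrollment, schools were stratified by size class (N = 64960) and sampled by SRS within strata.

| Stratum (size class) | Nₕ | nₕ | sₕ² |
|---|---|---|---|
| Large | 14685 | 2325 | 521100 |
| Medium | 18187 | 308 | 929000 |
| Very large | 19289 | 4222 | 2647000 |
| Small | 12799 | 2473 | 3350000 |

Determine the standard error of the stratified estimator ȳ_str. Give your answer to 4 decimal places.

Var(ȳ_str) = Σₕ Wₕ²(1 − fₕ)sₕ²/nₕ with Wₕ = Nₕ/N, N = 64960.
Large: Wₕ = 0.22606219; term = 0.22606219²·(1 − 0.15832482)·521100/2325 = 9.6404766.
Medium: Wₕ = 0.27997229; term = 0.27997229²·(1 − 0.01693517)·929000/308 = 232.42201.
Very large: Wₕ = 0.29693658; term = 0.29693658²·(1 − 0.21888123)·2647000/4222 = 43.179756.
Small: Wₕ = 0.19702894; term = 0.19702894²·(1 − 0.19321822)·3350000/2473 = 42.426462.
Sum = 327.6687.
SE = √(327.6687) = 18.1016.

18.1016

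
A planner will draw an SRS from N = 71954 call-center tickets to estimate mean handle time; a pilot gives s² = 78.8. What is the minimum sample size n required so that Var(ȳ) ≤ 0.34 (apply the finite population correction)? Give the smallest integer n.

Without fpc, n₀ = s²/D = 78.8/0.34 = 231.7647.
With fpc, (1 − n/N)·s²/n ≤ D requires n ≥ n₀/(1 + n₀/N) = 231.7647/(1 + 231.7647/71954) = 231.0206.
Rounding up, n = 232.

232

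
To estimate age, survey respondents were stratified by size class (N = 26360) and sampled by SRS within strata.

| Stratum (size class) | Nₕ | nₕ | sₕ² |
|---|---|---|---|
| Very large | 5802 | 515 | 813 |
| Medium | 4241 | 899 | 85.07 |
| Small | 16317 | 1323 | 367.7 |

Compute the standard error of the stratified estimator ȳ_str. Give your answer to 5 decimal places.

0.41168

Var(ȳ_str) = Σₕ Wₕ²(1 − fₕ)sₕ²/nₕ with Wₕ = Nₕ/N, N = 26360.
Very large: Wₕ = 0.22010622; term = 0.22010622²·(1 − 0.08876250)·813/515 = 0.069691456.
Medium: Wₕ = 0.16088771; term = 0.16088771²·(1 − 0.21197831)·85.07/899 = 0.0019301926.
Small: Wₕ = 0.61900607; term = 0.61900607²·(1 − 0.08108108)·367.7/1323 = 0.097859005.
Sum = 0.16948065.
SE = √(0.16948065) = 0.41168.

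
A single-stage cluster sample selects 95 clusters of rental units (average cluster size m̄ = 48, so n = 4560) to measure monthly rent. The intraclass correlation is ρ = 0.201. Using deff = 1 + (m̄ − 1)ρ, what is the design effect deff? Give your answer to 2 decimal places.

deff = 1 + (48 − 1)·0.201 = 1 + 9.447 = 10.447.

10.45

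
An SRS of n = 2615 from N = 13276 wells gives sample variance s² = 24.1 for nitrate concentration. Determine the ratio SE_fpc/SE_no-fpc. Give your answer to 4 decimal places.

f = n/N = 2615/13276 = 0.19697198.
SE_no-fpc = √(s²/n) = 0.096000319; SE_fpc = √((1−f)s²/n) = 0.086027643.
Ratio = √(1−f) = 0.89611831.

0.8961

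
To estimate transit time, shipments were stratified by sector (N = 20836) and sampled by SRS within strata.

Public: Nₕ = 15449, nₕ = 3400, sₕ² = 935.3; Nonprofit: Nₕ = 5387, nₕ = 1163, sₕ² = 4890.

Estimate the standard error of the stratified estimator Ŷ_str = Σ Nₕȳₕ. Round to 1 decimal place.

12119.5

Var(Ŷ_str) = Σₕ Nₕ²(1 − fₕ)sₕ²/nₕ.
Public: 15449²·(1 − 3400/15449)·935.3/3400 = 5.12063 × 10^7.
Nonprofit: 5387²·(1 − 1163/5387)·4890/1163 = 9.5675343 × 10^7.
Sum = 1.4688164 × 10^8.
SE = √(1.4688164 × 10^8) = 12119.5.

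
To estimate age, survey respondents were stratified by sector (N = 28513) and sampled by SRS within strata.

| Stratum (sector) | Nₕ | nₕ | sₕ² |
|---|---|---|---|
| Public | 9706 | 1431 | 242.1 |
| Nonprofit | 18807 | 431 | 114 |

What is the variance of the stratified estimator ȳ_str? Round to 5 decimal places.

0.12915

Var(ȳ_str) = Σₕ Wₕ²(1 − fₕ)sₕ²/nₕ with Wₕ = Nₕ/N, N = 28513.
Public: Wₕ = 0.34040613; term = 0.34040613²·(1 − 0.14743458)·242.1/1431 = 0.016713893.
Nonprofit: Wₕ = 0.65959387; term = 0.65959387²·(1 − 0.02291700)·114/431 = 0.11243778.
Sum = 0.12915167.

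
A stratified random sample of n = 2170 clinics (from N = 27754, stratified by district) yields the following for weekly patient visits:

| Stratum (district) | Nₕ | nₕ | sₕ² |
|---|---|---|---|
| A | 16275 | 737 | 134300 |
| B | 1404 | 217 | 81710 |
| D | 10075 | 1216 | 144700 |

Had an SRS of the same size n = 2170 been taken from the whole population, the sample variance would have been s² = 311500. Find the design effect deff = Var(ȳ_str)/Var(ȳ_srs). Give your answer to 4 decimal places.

Var(ȳ_str) = Σ Wₕ²(1−fₕ)sₕ²/nₕ with Wₕ = Nₕ/27754:
  A: (16275/27754)²·(1−737/16275)·134300/737 = 59.823728
  B: (1404/27754)²·(1−217/1404)·81710/217 = 0.81467077
  D: (10075/27754)²·(1−1216/10075)·144700/1216 = 13.78839
  → Var(ȳ_str) = 74.426789.
Var(ȳ_srs) = (1 − 2170/27754)·311500/2170 = 132.32478.
deff = 74.426789 / 132.32478 = 0.5625.

0.5625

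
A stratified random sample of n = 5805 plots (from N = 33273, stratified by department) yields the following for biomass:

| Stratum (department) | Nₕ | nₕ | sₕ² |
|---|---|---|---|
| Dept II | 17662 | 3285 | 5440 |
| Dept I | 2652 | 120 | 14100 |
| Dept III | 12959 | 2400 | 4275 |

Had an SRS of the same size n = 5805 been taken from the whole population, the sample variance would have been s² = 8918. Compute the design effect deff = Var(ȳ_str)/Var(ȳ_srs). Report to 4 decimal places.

Var(ȳ_str) = Σ Wₕ²(1−fₕ)sₕ²/nₕ with Wₕ = Nₕ/33273:
  Dept II: (17662/33273)²·(1−3285/17662)·5440/3285 = 0.37982868
  Dept I: (2652/33273)²·(1−120/2652)·14100/120 = 0.71267441
  Dept III: (12959/33273)²·(1−2400/12959)·4275/2400 = 0.22015839
  → Var(ȳ_str) = 1.3126615.
Var(ȳ_srs) = (1 − 5805/33273)·8918/5805 = 1.2682367.
deff = 1.3126615 / 1.2682367 = 1.0350.

1.0350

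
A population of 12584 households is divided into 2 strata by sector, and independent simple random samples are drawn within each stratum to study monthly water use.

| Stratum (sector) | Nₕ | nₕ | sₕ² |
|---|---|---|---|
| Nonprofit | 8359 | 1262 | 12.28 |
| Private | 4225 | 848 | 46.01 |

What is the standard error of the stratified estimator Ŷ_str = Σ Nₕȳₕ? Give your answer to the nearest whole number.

Var(Ŷ_str) = Σₕ Nₕ²(1 − fₕ)sₕ²/nₕ.
Nonprofit: 8359²·(1 − 1262/8359)·12.28/1262 = 577255.58.
Private: 4225²·(1 − 848/4225)·46.01/848 = 774130.46.
Sum = 1.351386 × 10^6.
SE = √(1.351386 × 10^6) = 1162.

1162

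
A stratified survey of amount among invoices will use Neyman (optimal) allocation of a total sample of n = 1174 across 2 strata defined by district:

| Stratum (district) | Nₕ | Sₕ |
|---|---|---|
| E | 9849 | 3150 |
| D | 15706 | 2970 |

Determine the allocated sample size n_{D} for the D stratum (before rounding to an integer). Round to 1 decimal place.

705.1

Neyman allocation: nₕ = n·NₕSₕ / Σⱼ NⱼSⱼ.
Σ NⱼSⱼ = 9849·3150 + 15706·2970 = 7.767117 × 10^7.
n_{D} = 1174·15706·2970 / (7.767117 × 10^7) = 705.1.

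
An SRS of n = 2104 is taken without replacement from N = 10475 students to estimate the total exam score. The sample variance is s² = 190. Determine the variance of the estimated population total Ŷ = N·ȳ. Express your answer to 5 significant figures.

Var(Ŷ) = N²·Var(ȳ) = N²·(1 − n/N)·s²/n.
f = 2104/10475 = 0.20085919; Var(ȳ) = 0.79914081·190/2104 = 0.072165758.
Var(Ŷ) = 10475² · 0.072165758 = 7.9184329 × 10^6.

7.9184 × 10^6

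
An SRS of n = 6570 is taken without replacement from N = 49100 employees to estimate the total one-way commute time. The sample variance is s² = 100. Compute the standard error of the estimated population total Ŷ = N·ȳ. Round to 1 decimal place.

5637.7

Var(Ŷ) = N²·Var(ȳ) = N²·(1 − n/N)·s²/n.
f = 6570/49100 = 0.13380855; Var(ȳ) = 0.86619145·100/6570 = 0.01318404.
Var(Ŷ) = 49100² · 0.01318404 = 3.1784215 × 10^7.
SE(Ŷ) = √(3.1784215 × 10^7) = 5637.7.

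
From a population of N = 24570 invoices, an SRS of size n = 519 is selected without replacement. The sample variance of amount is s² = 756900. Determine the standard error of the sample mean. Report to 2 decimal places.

Under SRS without replacement, Var(ȳ) = (1 − f)·s²/n with f = n/N = 519/24570 = 0.02112332.
Var(ȳ) = (1 − 0.02112332)·756900/519 = 0.97887668·1458.3815 = 1427.5756.
SE(ȳ) = √(1427.5756) = 37.78.

37.78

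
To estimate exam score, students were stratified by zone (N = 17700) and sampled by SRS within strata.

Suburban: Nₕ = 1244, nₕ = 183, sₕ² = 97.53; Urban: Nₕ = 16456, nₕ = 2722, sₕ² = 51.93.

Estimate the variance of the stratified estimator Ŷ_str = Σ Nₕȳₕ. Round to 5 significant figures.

Var(Ŷ_str) = Σₕ Nₕ²(1 − fₕ)sₕ²/nₕ.
Suburban: 1244²·(1 − 183/1244)·97.53/183 = 703433.26.
Urban: 16456²·(1 − 2722/16456)·51.93/2722 = 4.3117297 × 10^6.
Sum = 5.015163 × 10^6.

5.0152 × 10^6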